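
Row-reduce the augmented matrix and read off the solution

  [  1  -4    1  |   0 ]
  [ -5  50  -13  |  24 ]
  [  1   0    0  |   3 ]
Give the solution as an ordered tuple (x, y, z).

Add 5 times ρ1 to ρ2.
  [ 1  -4   1  |   0 ]
  [ 0  30  -8  |  24 ]
  [ 1   0   0  |   3 ]
Subtract ρ1 from ρ3.
  [ 1  -4   1  |   0 ]
  [ 0  30  -8  |  24 ]
  [ 0   4  -1  |   3 ]
Multiply ρ2 by 1/30.
  [ 1  -4      1  |    0 ]
  [ 0   1  -4/15  |  4/5 ]
  [ 0   4     -1  |    3 ]
Subtract 4 times ρ2 from ρ3.
  [ 1  -4      1  |     0 ]
  [ 0   1  -4/15  |   4/5 ]
  [ 0   0   1/15  |  -1/5 ]
Multiply ρ3 by 15.
  [ 1  -4      1  |    0 ]
  [ 0   1  -4/15  |  4/5 ]
  [ 0   0      1  |   -3 ]
Add 4/15 times ρ3 to ρ2.
  [ 1  -4  1  |   0 ]
  [ 0   1  0  |   0 ]
  [ 0   0  1  |  -3 ]
Subtract ρ3 from ρ1.
  [ 1  -4  0  |   3 ]
  [ 0   1  0  |   0 ]
  [ 0   0  1  |  -3 ]
Add 4 times ρ2 to ρ1.
  [ 1  0  0  |   3 ]
  [ 0  1  0  |   0 ]
  [ 0  0  1  |  -3 ]
Reading off the last column: x = 3, y = 0, z = -3.

(3, 0, -3)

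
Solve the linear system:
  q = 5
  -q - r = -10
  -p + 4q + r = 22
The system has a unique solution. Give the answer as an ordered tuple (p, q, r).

Form the augmented matrix and row-reduce:
  [  0   1   0  |    5 ]
  [  0  -1  -1  |  -10 ]
  [ -1   4   1  |   22 ]
R1 <=> R3
R1 -> -1·R1
R2 -> -1·R2
R3 -> R3 − R2
R3 -> -1·R3
R2 -> R2 − R3
R1 -> R1 + R3
R1 -> R1 + 4·R2
Reading off the last column: p = 3, q = 5, r = 5.

(3, 5, 5)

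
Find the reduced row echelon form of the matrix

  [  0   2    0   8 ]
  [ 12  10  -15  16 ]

R1 <=> R2
R1 → 1/12·R1
R2 → 1/2·R2
R1 → R1 − 5/6·R2

[[1, 0, -5/4, -2], [0, 1, 0, 4]]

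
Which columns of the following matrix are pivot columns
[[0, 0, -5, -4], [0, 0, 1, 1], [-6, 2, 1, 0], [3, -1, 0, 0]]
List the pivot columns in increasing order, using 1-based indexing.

1, 3, 4

R1 ↔ R3
  [ -6   2   1   0 ]
  [  0   0   1   1 ]
  [  0   0  -5  -4 ]
  [  3  -1   0   0 ]
R1 ← -1/6·R1
  [ 1  -1/3  -1/6   0 ]
  [ 0     0     1   1 ]
  [ 0     0    -5  -4 ]
  [ 3    -1     0   0 ]
R4 ← R4 − 3·R1
  [ 1  -1/3  -1/6   0 ]
  [ 0     0     1   1 ]
  [ 0     0    -5  -4 ]
  [ 0     0   1/2   0 ]
R3 ← R3 + 5·R2
  [ 1  -1/3  -1/6  0 ]
  [ 0     0     1  1 ]
  [ 0     0     0  1 ]
  [ 0     0   1/2  0 ]
R4 ← R4 − 1/2·R2
  [ 1  -1/3  -1/6     0 ]
  [ 0     0     1     1 ]
  [ 0     0     0     1 ]
  [ 0     0     0  -1/2 ]
R4 ← R4 + 1/2·R3
  [ 1  -1/3  -1/6  0 ]
  [ 0     0     1  1 ]
  [ 0     0     0  1 ]
  [ 0     0     0  0 ]
R2 ← R2 − R3
  [ 1  -1/3  -1/6  0 ]
  [ 0     0     1  0 ]
  [ 0     0     0  1 ]
  [ 0     0     0  0 ]
R1 ← R1 + 1/6·R2
  [ 1  -1/3  0  0 ]
  [ 0     0  1  0 ]
  [ 0     0  0  1 ]
  [ 0     0  0  0 ]
Pivot columns are the columns containing a leading 1.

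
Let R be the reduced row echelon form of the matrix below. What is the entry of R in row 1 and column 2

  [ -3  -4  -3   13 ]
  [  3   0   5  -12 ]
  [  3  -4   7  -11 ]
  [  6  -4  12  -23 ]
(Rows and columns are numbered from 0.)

-1/2

R1 → -1/3·R1
  [ 1  4/3   1  -13/3 ]
  [ 3    0   5    -12 ]
  [ 3   -4   7    -11 ]
  [ 6   -4  12    -23 ]
R2 → R2 − 3·R1
  [ 1  4/3   1  -13/3 ]
  [ 0   -4   2      1 ]
  [ 3   -4   7    -11 ]
  [ 6   -4  12    -23 ]
R3 → R3 − 3·R1
  [ 1  4/3   1  -13/3 ]
  [ 0   -4   2      1 ]
  [ 0   -8   4      2 ]
  [ 6   -4  12    -23 ]
R4 → R4 − 6·R1
  [ 1  4/3  1  -13/3 ]
  [ 0   -4  2      1 ]
  [ 0   -8  4      2 ]
  [ 0  -12  6      3 ]
R2 → -1/4·R2
  [ 1  4/3     1  -13/3 ]
  [ 0    1  -1/2   -1/4 ]
  [ 0   -8     4      2 ]
  [ 0  -12     6      3 ]
R3 → R3 + 8·R2
  [ 1  4/3     1  -13/3 ]
  [ 0    1  -1/2   -1/4 ]
  [ 0    0     0      0 ]
  [ 0  -12     6      3 ]
R4 → R4 + 12·R2
  [ 1  4/3     1  -13/3 ]
  [ 0    1  -1/2   -1/4 ]
  [ 0    0     0      0 ]
  [ 0    0     0      0 ]
R1 → R1 − 4/3·R2
  [ 1  0   5/3    -4 ]
  [ 0  1  -1/2  -1/4 ]
  [ 0  0     0     0 ]
  [ 0  0     0     0 ]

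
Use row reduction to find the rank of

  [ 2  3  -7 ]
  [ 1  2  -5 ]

r1 → 1/2·r1
r2 → r2 − r1
r2 → 2·r2
r1 → r1 − 3/2·r2
The reduced form has 2 nonzero rows.

rank = 2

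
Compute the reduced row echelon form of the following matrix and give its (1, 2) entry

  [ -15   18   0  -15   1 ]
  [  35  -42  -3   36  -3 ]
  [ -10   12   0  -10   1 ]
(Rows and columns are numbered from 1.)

r1 := -1/15·r1
  [   1  -6/5   0    1  -1/15 ]
  [  35   -42  -3   36     -3 ]
  [ -10    12   0  -10      1 ]
r2 := r2 − 35·r1
  [   1  -6/5   0    1  -1/15 ]
  [   0     0  -3    1   -2/3 ]
  [ -10    12   0  -10      1 ]
r3 := r3 + 10·r1
  [ 1  -6/5   0  1  -1/15 ]
  [ 0     0  -3  1   -2/3 ]
  [ 0     0   0  0    1/3 ]
r2 := -1/3·r2
  [ 1  -6/5  0     1  -1/15 ]
  [ 0     0  1  -1/3    2/9 ]
  [ 0     0  0     0    1/3 ]
r3 := 3·r3
  [ 1  -6/5  0     1  -1/15 ]
  [ 0     0  1  -1/3    2/9 ]
  [ 0     0  0     0      1 ]
r2 := r2 − 2/9·r3
  [ 1  -6/5  0     1  -1/15 ]
  [ 0     0  1  -1/3      0 ]
  [ 0     0  0     0      1 ]
r1 := r1 + 1/15·r3
  [ 1  -6/5  0     1  0 ]
  [ 0     0  1  -1/3  0 ]
  [ 0     0  0     0  1 ]

-6/5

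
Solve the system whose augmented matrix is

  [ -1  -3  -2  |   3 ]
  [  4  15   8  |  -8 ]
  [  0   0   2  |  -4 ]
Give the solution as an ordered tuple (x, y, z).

(-3, 4/3, -2)

Multiply R1 by -1.
  [ 1   3  2  |  -3 ]
  [ 4  15  8  |  -8 ]
  [ 0   0  2  |  -4 ]
Subtract 4 times R1 from R2.
  [ 1  3  2  |  -3 ]
  [ 0  3  0  |   4 ]
  [ 0  0  2  |  -4 ]
Multiply R2 by 1/3.
  [ 1  3  2  |   -3 ]
  [ 0  1  0  |  4/3 ]
  [ 0  0  2  |   -4 ]
Multiply R3 by 1/2.
  [ 1  3  2  |   -3 ]
  [ 0  1  0  |  4/3 ]
  [ 0  0  1  |   -2 ]
Subtract 2 times R3 from R1.
  [ 1  3  0  |    1 ]
  [ 0  1  0  |  4/3 ]
  [ 0  0  1  |   -2 ]
Subtract 3 times R2 from R1.
  [ 1  0  0  |   -3 ]
  [ 0  1  0  |  4/3 ]
  [ 0  0  1  |   -2 ]
Reading off the last column: x = -3, y = 4/3, z = -2.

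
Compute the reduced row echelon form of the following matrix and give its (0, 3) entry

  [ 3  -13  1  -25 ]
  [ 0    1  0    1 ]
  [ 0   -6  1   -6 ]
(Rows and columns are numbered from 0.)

-4

R1 := 1/3·R1
  [ 1  -13/3  1/3  -25/3 ]
  [ 0      1    0      1 ]
  [ 0     -6    1     -6 ]
R3 := R3 + 6·R2
  [ 1  -13/3  1/3  -25/3 ]
  [ 0      1    0      1 ]
  [ 0      0    1      0 ]
R1 := R1 − 1/3·R3
  [ 1  -13/3  0  -25/3 ]
  [ 0      1  0      1 ]
  [ 0      0  1      0 ]
R1 := R1 + 13/3·R2
  [ 1  0  0  -4 ]
  [ 0  1  0   1 ]
  [ 0  0  1   0 ]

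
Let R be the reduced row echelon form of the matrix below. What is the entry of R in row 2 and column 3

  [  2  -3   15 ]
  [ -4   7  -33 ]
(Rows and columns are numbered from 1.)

-3

R1 -> 1/2·R1
  [  1  -3/2  15/2 ]
  [ -4     7   -33 ]
R2 -> R2 + 4·R1
  [ 1  -3/2  15/2 ]
  [ 0     1    -3 ]
R1 -> R1 + 3/2·R2
  [ 1  0   3 ]
  [ 0  1  -3 ]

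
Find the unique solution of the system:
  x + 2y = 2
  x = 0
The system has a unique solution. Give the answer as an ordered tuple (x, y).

(0, 1)

Form the augmented matrix and row-reduce:
  [ 1  2  |  2 ]
  [ 1  0  |  0 ]
ρ2 → ρ2 − ρ1
  [ 1   2  |   2 ]
  [ 0  -2  |  -2 ]
ρ2 → -1/2·ρ2
  [ 1  2  |  2 ]
  [ 0  1  |  1 ]
ρ1 → ρ1 − 2·ρ2
  [ 1  0  |  0 ]
  [ 0  1  |  1 ]
Reading off the last column: x = 0, y = 1.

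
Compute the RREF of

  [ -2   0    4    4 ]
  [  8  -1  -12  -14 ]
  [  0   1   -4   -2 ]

R1 := -1/2·R1
  [ 1   0   -2   -2 ]
  [ 8  -1  -12  -14 ]
  [ 0   1   -4   -2 ]
R2 := R2 − 8·R1
  [ 1   0  -2  -2 ]
  [ 0  -1   4   2 ]
  [ 0   1  -4  -2 ]
R2 := -1·R2
  [ 1  0  -2  -2 ]
  [ 0  1  -4  -2 ]
  [ 0  1  -4  -2 ]
R3 := R3 − R2
  [ 1  0  -2  -2 ]
  [ 0  1  -4  -2 ]
  [ 0  0   0   0 ]

[[1, 0, -2, -2], [0, 1, -4, -2], [0, 0, 0, 0]]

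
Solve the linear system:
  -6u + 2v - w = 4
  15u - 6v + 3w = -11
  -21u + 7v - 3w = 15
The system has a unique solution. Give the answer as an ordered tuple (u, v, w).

Form the augmented matrix and row-reduce:
  [  -6   2  -1  |    4 ]
  [  15  -6   3  |  -11 ]
  [ -21   7  -3  |   15 ]
Multiply r1 by -1/6.
  [   1  -1/3  1/6  |  -2/3 ]
  [  15    -6    3  |   -11 ]
  [ -21     7   -3  |    15 ]
Subtract 15 times r1 from r2.
  [   1  -1/3  1/6  |  -2/3 ]
  [   0    -1  1/2  |    -1 ]
  [ -21     7   -3  |    15 ]
Add 21 times r1 to r3.
  [ 1  -1/3  1/6  |  -2/3 ]
  [ 0    -1  1/2  |    -1 ]
  [ 0     0  1/2  |     1 ]
Multiply r2 by -1.
  [ 1  -1/3   1/6  |  -2/3 ]
  [ 0     1  -1/2  |     1 ]
  [ 0     0   1/2  |     1 ]
Multiply r3 by 2.
  [ 1  -1/3   1/6  |  -2/3 ]
  [ 0     1  -1/2  |     1 ]
  [ 0     0     1  |     2 ]
Add 1/2 times r3 to r2.
  [ 1  -1/3  1/6  |  -2/3 ]
  [ 0     1    0  |     2 ]
  [ 0     0    1  |     2 ]
Subtract 1/6 times r3 from r1.
  [ 1  -1/3  0  |  -1 ]
  [ 0     1  0  |   2 ]
  [ 0     0  1  |   2 ]
Add 1/3 times r2 to r1.
  [ 1  0  0  |  -1/3 ]
  [ 0  1  0  |     2 ]
  [ 0  0  1  |     2 ]
Reading off the last column: u = -1/3, v = 2, w = 2.

(-1/3, 2, 2)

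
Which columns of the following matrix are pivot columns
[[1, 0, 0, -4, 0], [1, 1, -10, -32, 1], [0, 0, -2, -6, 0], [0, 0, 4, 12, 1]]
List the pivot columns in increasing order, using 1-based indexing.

ρ2 ← ρ2 − ρ1
ρ3 ← -1/2·ρ3
ρ4 ← ρ4 − 4·ρ3
ρ2 ← ρ2 − ρ4
ρ2 ← ρ2 + 10·ρ3
Pivot columns are the columns containing a leading 1.

1, 2, 3, 5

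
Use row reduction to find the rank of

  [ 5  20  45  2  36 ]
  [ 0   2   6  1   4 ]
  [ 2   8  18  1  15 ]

rank = 3

R1 → 1/5·R1
  [ 1  4   9  2/5  36/5 ]
  [ 0  2   6    1     4 ]
  [ 2  8  18    1    15 ]
R3 → R3 − 2·R1
  [ 1  4  9  2/5  36/5 ]
  [ 0  2  6    1     4 ]
  [ 0  0  0  1/5   3/5 ]
R2 → 1/2·R2
  [ 1  4  9  2/5  36/5 ]
  [ 0  1  3  1/2     2 ]
  [ 0  0  0  1/5   3/5 ]
R3 → 5·R3
  [ 1  4  9  2/5  36/5 ]
  [ 0  1  3  1/2     2 ]
  [ 0  0  0    1     3 ]
R2 → R2 − 1/2·R3
  [ 1  4  9  2/5  36/5 ]
  [ 0  1  3    0   1/2 ]
  [ 0  0  0    1     3 ]
R1 → R1 − 2/5·R3
  [ 1  4  9  0    6 ]
  [ 0  1  3  0  1/2 ]
  [ 0  0  0  1    3 ]
R1 → R1 − 4·R2
  [ 1  0  -3  0    4 ]
  [ 0  1   3  0  1/2 ]
  [ 0  0   0  1    3 ]
The reduced form has 3 nonzero rows.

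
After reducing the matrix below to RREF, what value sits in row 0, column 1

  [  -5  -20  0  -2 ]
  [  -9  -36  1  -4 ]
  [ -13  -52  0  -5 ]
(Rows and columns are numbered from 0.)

R1 := -1/5·R1
  [   1    4  0  2/5 ]
  [  -9  -36  1   -4 ]
  [ -13  -52  0   -5 ]
R2 := R2 + 9·R1
  [   1    4  0   2/5 ]
  [   0    0  1  -2/5 ]
  [ -13  -52  0    -5 ]
R3 := R3 + 13·R1
  [ 1  4  0   2/5 ]
  [ 0  0  1  -2/5 ]
  [ 0  0  0   1/5 ]
R3 := 5·R3
  [ 1  4  0   2/5 ]
  [ 0  0  1  -2/5 ]
  [ 0  0  0     1 ]
R2 := R2 + 2/5·R3
  [ 1  4  0  2/5 ]
  [ 0  0  1    0 ]
  [ 0  0  0    1 ]
R1 := R1 − 2/5·R3
  [ 1  4  0  0 ]
  [ 0  0  1  0 ]
  [ 0  0  0  1 ]

4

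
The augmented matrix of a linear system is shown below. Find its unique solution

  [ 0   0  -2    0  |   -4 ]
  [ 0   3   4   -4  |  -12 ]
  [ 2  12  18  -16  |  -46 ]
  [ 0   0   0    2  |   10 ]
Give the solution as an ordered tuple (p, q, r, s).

ρ1 <=> ρ3
  [ 2  12  18  -16  |  -46 ]
  [ 0   3   4   -4  |  -12 ]
  [ 0   0  -2    0  |   -4 ]
  [ 0   0   0    2  |   10 ]
ρ1 -> 1/2·ρ1
  [ 1  6   9  -8  |  -23 ]
  [ 0  3   4  -4  |  -12 ]
  [ 0  0  -2   0  |   -4 ]
  [ 0  0   0   2  |   10 ]
ρ2 -> 1/3·ρ2
  [ 1  6    9    -8  |  -23 ]
  [ 0  1  4/3  -4/3  |   -4 ]
  [ 0  0   -2     0  |   -4 ]
  [ 0  0    0     2  |   10 ]
ρ3 -> -1/2·ρ3
  [ 1  6    9    -8  |  -23 ]
  [ 0  1  4/3  -4/3  |   -4 ]
  [ 0  0    1     0  |    2 ]
  [ 0  0    0     2  |   10 ]
ρ4 -> 1/2·ρ4
  [ 1  6    9    -8  |  -23 ]
  [ 0  1  4/3  -4/3  |   -4 ]
  [ 0  0    1     0  |    2 ]
  [ 0  0    0     1  |    5 ]
ρ2 -> ρ2 + 4/3·ρ4
  [ 1  6    9  -8  |  -23 ]
  [ 0  1  4/3   0  |  8/3 ]
  [ 0  0    1   0  |    2 ]
  [ 0  0    0   1  |    5 ]
ρ1 -> ρ1 + 8·ρ4
  [ 1  6    9  0  |   17 ]
  [ 0  1  4/3  0  |  8/3 ]
  [ 0  0    1  0  |    2 ]
  [ 0  0    0  1  |    5 ]
ρ2 -> ρ2 − 4/3·ρ3
  [ 1  6  9  0  |  17 ]
  [ 0  1  0  0  |   0 ]
  [ 0  0  1  0  |   2 ]
  [ 0  0  0  1  |   5 ]
ρ1 -> ρ1 − 9·ρ3
  [ 1  6  0  0  |  -1 ]
  [ 0  1  0  0  |   0 ]
  [ 0  0  1  0  |   2 ]
  [ 0  0  0  1  |   5 ]
ρ1 -> ρ1 − 6·ρ2
  [ 1  0  0  0  |  -1 ]
  [ 0  1  0  0  |   0 ]
  [ 0  0  1  0  |   2 ]
  [ 0  0  0  1  |   5 ]
Reading off the last column: p = -1, q = 0, r = 2, s = 5.

(-1, 0, 2, 5)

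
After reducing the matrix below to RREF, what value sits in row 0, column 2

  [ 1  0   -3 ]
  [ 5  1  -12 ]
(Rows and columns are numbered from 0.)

ρ2 -> ρ2 − 5·ρ1

-3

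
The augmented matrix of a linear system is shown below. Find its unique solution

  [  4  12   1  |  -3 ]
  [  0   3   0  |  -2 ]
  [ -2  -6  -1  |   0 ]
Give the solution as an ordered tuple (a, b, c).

(1/2, -2/3, 3)

ρ1 -> 1/4·ρ1
  [  1   3  1/4  |  -3/4 ]
  [  0   3    0  |    -2 ]
  [ -2  -6   -1  |     0 ]
ρ3 -> ρ3 + 2·ρ1
  [ 1  3   1/4  |  -3/4 ]
  [ 0  3     0  |    -2 ]
  [ 0  0  -1/2  |  -3/2 ]
ρ2 -> 1/3·ρ2
  [ 1  3   1/4  |  -3/4 ]
  [ 0  1     0  |  -2/3 ]
  [ 0  0  -1/2  |  -3/2 ]
ρ3 -> -2·ρ3
  [ 1  3  1/4  |  -3/4 ]
  [ 0  1    0  |  -2/3 ]
  [ 0  0    1  |     3 ]
ρ1 -> ρ1 − 1/4·ρ3
  [ 1  3  0  |  -3/2 ]
  [ 0  1  0  |  -2/3 ]
  [ 0  0  1  |     3 ]
ρ1 -> ρ1 − 3·ρ2
  [ 1  0  0  |   1/2 ]
  [ 0  1  0  |  -2/3 ]
  [ 0  0  1  |     3 ]
Reading off the last column: a = 1/2, b = -2/3, c = 3.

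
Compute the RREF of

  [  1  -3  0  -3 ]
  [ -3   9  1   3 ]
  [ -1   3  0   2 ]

R2 -> R2 + 3·R1
  [  1  -3  0  -3 ]
  [  0   0  1  -6 ]
  [ -1   3  0   2 ]
R3 -> R3 + R1
  [ 1  -3  0  -3 ]
  [ 0   0  1  -6 ]
  [ 0   0  0  -1 ]
R3 -> -1·R3
  [ 1  -3  0  -3 ]
  [ 0   0  1  -6 ]
  [ 0   0  0   1 ]
R2 -> R2 + 6·R3
  [ 1  -3  0  -3 ]
  [ 0   0  1   0 ]
  [ 0   0  0   1 ]
R1 -> R1 + 3·R3
  [ 1  -3  0  0 ]
  [ 0   0  1  0 ]
  [ 0   0  0  1 ]

[[1, -3, 0, 0], [0, 0, 1, 0], [0, 0, 0, 1]]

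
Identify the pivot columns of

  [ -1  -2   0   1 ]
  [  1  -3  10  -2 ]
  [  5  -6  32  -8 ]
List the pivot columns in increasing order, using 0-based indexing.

R1 → -1·R1
  [ 1   2   0  -1 ]
  [ 1  -3  10  -2 ]
  [ 5  -6  32  -8 ]
R2 → R2 − R1
  [ 1   2   0  -1 ]
  [ 0  -5  10  -1 ]
  [ 5  -6  32  -8 ]
R3 → R3 − 5·R1
  [ 1    2   0  -1 ]
  [ 0   -5  10  -1 ]
  [ 0  -16  32  -3 ]
R2 → -1/5·R2
  [ 1    2   0   -1 ]
  [ 0    1  -2  1/5 ]
  [ 0  -16  32   -3 ]
R3 → R3 + 16·R2
  [ 1  2   0   -1 ]
  [ 0  1  -2  1/5 ]
  [ 0  0   0  1/5 ]
R3 → 5·R3
  [ 1  2   0   -1 ]
  [ 0  1  -2  1/5 ]
  [ 0  0   0    1 ]
R2 → R2 − 1/5·R3
  [ 1  2   0  -1 ]
  [ 0  1  -2   0 ]
  [ 0  0   0   1 ]
R1 → R1 + R3
  [ 1  2   0  0 ]
  [ 0  1  -2  0 ]
  [ 0  0   0  1 ]
R1 → R1 − 2·R2
  [ 1  0   4  0 ]
  [ 0  1  -2  0 ]
  [ 0  0   0  1 ]
Pivot columns are the columns containing a leading 1.

0, 1, 3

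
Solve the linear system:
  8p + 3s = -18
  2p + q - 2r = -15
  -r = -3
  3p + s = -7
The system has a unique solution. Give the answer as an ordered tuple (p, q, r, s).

Form the augmented matrix and row-reduce:
  [ 8  0   0  3  |  -18 ]
  [ 2  1  -2  0  |  -15 ]
  [ 0  0  -1  0  |   -3 ]
  [ 3  0   0  1  |   -7 ]
R1 -> 1/8·R1
  [ 1  0   0  3/8  |  -9/4 ]
  [ 2  1  -2    0  |   -15 ]
  [ 0  0  -1    0  |    -3 ]
  [ 3  0   0    1  |    -7 ]
R2 -> R2 − 2·R1
  [ 1  0   0   3/8  |   -9/4 ]
  [ 0  1  -2  -3/4  |  -21/2 ]
  [ 0  0  -1     0  |     -3 ]
  [ 3  0   0     1  |     -7 ]
R4 -> R4 − 3·R1
  [ 1  0   0   3/8  |   -9/4 ]
  [ 0  1  -2  -3/4  |  -21/2 ]
  [ 0  0  -1     0  |     -3 ]
  [ 0  0   0  -1/8  |   -1/4 ]
R3 -> -1·R3
  [ 1  0   0   3/8  |   -9/4 ]
  [ 0  1  -2  -3/4  |  -21/2 ]
  [ 0  0   1     0  |      3 ]
  [ 0  0   0  -1/8  |   -1/4 ]
R4 -> -8·R4
  [ 1  0   0   3/8  |   -9/4 ]
  [ 0  1  -2  -3/4  |  -21/2 ]
  [ 0  0   1     0  |      3 ]
  [ 0  0   0     1  |      2 ]
R2 -> R2 + 3/4·R4
  [ 1  0   0  3/8  |  -9/4 ]
  [ 0  1  -2    0  |    -9 ]
  [ 0  0   1    0  |     3 ]
  [ 0  0   0    1  |     2 ]
R1 -> R1 − 3/8·R4
  [ 1  0   0  0  |  -3 ]
  [ 0  1  -2  0  |  -9 ]
  [ 0  0   1  0  |   3 ]
  [ 0  0   0  1  |   2 ]
R2 -> R2 + 2·R3
  [ 1  0  0  0  |  -3 ]
  [ 0  1  0  0  |  -3 ]
  [ 0  0  1  0  |   3 ]
  [ 0  0  0  1  |   2 ]
Reading off the last column: p = -3, q = -3, r = 3, s = 2.

(-3, -3, 3, 2)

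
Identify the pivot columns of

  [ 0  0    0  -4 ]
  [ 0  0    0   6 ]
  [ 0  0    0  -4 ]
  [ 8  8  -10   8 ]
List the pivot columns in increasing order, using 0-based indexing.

0, 3

R1 <=> R4
  [ 8  8  -10   8 ]
  [ 0  0    0   6 ]
  [ 0  0    0  -4 ]
  [ 0  0    0  -4 ]
R1 := 1/8·R1
  [ 1  1  -5/4   1 ]
  [ 0  0     0   6 ]
  [ 0  0     0  -4 ]
  [ 0  0     0  -4 ]
R2 := 1/6·R2
  [ 1  1  -5/4   1 ]
  [ 0  0     0   1 ]
  [ 0  0     0  -4 ]
  [ 0  0     0  -4 ]
R3 := R3 + 4·R2
  [ 1  1  -5/4   1 ]
  [ 0  0     0   1 ]
  [ 0  0     0   0 ]
  [ 0  0     0  -4 ]
R4 := R4 + 4·R2
  [ 1  1  -5/4  1 ]
  [ 0  0     0  1 ]
  [ 0  0     0  0 ]
  [ 0  0     0  0 ]
R1 := R1 − R2
  [ 1  1  -5/4  0 ]
  [ 0  0     0  1 ]
  [ 0  0     0  0 ]
  [ 0  0     0  0 ]
Pivot columns are the columns containing a leading 1.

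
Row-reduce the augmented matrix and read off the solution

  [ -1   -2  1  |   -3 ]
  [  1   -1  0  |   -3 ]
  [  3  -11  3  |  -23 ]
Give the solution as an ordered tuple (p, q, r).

(1, 4, 6)

Multiply ρ1 by -1.
  [ 1    2  -1  |    3 ]
  [ 1   -1   0  |   -3 ]
  [ 3  -11   3  |  -23 ]
Subtract ρ1 from ρ2.
  [ 1    2  -1  |    3 ]
  [ 0   -3   1  |   -6 ]
  [ 3  -11   3  |  -23 ]
Subtract 3 times ρ1 from ρ3.
  [ 1    2  -1  |    3 ]
  [ 0   -3   1  |   -6 ]
  [ 0  -17   6  |  -32 ]
Multiply ρ2 by -1/3.
  [ 1    2    -1  |    3 ]
  [ 0    1  -1/3  |    2 ]
  [ 0  -17     6  |  -32 ]
Add 17 times ρ2 to ρ3.
  [ 1  2    -1  |  3 ]
  [ 0  1  -1/3  |  2 ]
  [ 0  0   1/3  |  2 ]
Multiply ρ3 by 3.
  [ 1  2    -1  |  3 ]
  [ 0  1  -1/3  |  2 ]
  [ 0  0     1  |  6 ]
Add 1/3 times ρ3 to ρ2.
  [ 1  2  -1  |  3 ]
  [ 0  1   0  |  4 ]
  [ 0  0   1  |  6 ]
Add ρ3 to ρ1.
  [ 1  2  0  |  9 ]
  [ 0  1  0  |  4 ]
  [ 0  0  1  |  6 ]
Subtract 2 times ρ2 from ρ1.
  [ 1  0  0  |  1 ]
  [ 0  1  0  |  4 ]
  [ 0  0  1  |  6 ]
Reading off the last column: p = 1, q = 4, r = 6.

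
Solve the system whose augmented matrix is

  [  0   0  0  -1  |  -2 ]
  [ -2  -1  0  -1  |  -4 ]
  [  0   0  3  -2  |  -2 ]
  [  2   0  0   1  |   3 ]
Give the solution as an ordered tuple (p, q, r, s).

ρ1 ↔ ρ2
  [ -2  -1  0  -1  |  -4 ]
  [  0   0  0  -1  |  -2 ]
  [  0   0  3  -2  |  -2 ]
  [  2   0  0   1  |   3 ]
ρ1 → -1/2·ρ1
  [ 1  1/2  0  1/2  |   2 ]
  [ 0    0  0   -1  |  -2 ]
  [ 0    0  3   -2  |  -2 ]
  [ 2    0  0    1  |   3 ]
ρ4 → ρ4 − 2·ρ1
  [ 1  1/2  0  1/2  |   2 ]
  [ 0    0  0   -1  |  -2 ]
  [ 0    0  3   -2  |  -2 ]
  [ 0   -1  0    0  |  -1 ]
ρ2 ↔ ρ4
  [ 1  1/2  0  1/2  |   2 ]
  [ 0   -1  0    0  |  -1 ]
  [ 0    0  3   -2  |  -2 ]
  [ 0    0  0   -1  |  -2 ]
ρ2 → -1·ρ2
  [ 1  1/2  0  1/2  |   2 ]
  [ 0    1  0    0  |   1 ]
  [ 0    0  3   -2  |  -2 ]
  [ 0    0  0   -1  |  -2 ]
ρ3 → 1/3·ρ3
  [ 1  1/2  0   1/2  |     2 ]
  [ 0    1  0     0  |     1 ]
  [ 0    0  1  -2/3  |  -2/3 ]
  [ 0    0  0    -1  |    -2 ]
ρ4 → -1·ρ4
  [ 1  1/2  0   1/2  |     2 ]
  [ 0    1  0     0  |     1 ]
  [ 0    0  1  -2/3  |  -2/3 ]
  [ 0    0  0     1  |     2 ]
ρ3 → ρ3 + 2/3·ρ4
  [ 1  1/2  0  1/2  |    2 ]
  [ 0    1  0    0  |    1 ]
  [ 0    0  1    0  |  2/3 ]
  [ 0    0  0    1  |    2 ]
ρ1 → ρ1 − 1/2·ρ4
  [ 1  1/2  0  0  |    1 ]
  [ 0    1  0  0  |    1 ]
  [ 0    0  1  0  |  2/3 ]
  [ 0    0  0  1  |    2 ]
ρ1 → ρ1 − 1/2·ρ2
  [ 1  0  0  0  |  1/2 ]
  [ 0  1  0  0  |    1 ]
  [ 0  0  1  0  |  2/3 ]
  [ 0  0  0  1  |    2 ]
Reading off the last column: p = 1/2, q = 1, r = 2/3, s = 2.

(1/2, 1, 2/3, 2)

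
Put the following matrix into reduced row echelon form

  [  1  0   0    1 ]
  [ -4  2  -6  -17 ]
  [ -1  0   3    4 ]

[[1, 0, 0, 1], [0, 1, 0, -3/2], [0, 0, 1, 5/3]]

R2 -> R2 + 4·R1
  [  1  0   0    1 ]
  [  0  2  -6  -13 ]
  [ -1  0   3    4 ]
R3 -> R3 + R1
  [ 1  0   0    1 ]
  [ 0  2  -6  -13 ]
  [ 0  0   3    5 ]
R2 -> 1/2·R2
  [ 1  0   0      1 ]
  [ 0  1  -3  -13/2 ]
  [ 0  0   3      5 ]
R3 -> 1/3·R3
  [ 1  0   0      1 ]
  [ 0  1  -3  -13/2 ]
  [ 0  0   1    5/3 ]
R2 -> R2 + 3·R3
  [ 1  0  0     1 ]
  [ 0  1  0  -3/2 ]
  [ 0  0  1   5/3 ]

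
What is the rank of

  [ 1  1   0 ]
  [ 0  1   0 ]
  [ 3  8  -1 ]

rank = 3

R3 := R3 − 3·R1
  [ 1  1   0 ]
  [ 0  1   0 ]
  [ 0  5  -1 ]
R3 := R3 − 5·R2
  [ 1  1   0 ]
  [ 0  1   0 ]
  [ 0  0  -1 ]
R3 := -1·R3
  [ 1  1  0 ]
  [ 0  1  0 ]
  [ 0  0  1 ]
R1 := R1 − R2
  [ 1  0  0 ]
  [ 0  1  0 ]
  [ 0  0  1 ]
The reduced form has 3 nonzero rows.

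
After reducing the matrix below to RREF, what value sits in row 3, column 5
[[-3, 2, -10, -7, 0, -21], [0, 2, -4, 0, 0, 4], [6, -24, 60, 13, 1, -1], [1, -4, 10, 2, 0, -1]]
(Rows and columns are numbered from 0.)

1

ρ1 := -1/3·ρ1
  [ 1  -2/3  10/3  7/3  0   7 ]
  [ 0     2    -4    0  0   4 ]
  [ 6   -24    60   13  1  -1 ]
  [ 1    -4    10    2  0  -1 ]
ρ3 := ρ3 − 6·ρ1
  [ 1  -2/3  10/3  7/3  0    7 ]
  [ 0     2    -4    0  0    4 ]
  [ 0   -20    40   -1  1  -43 ]
  [ 1    -4    10    2  0   -1 ]
ρ4 := ρ4 − ρ1
  [ 1   -2/3  10/3   7/3  0    7 ]
  [ 0      2    -4     0  0    4 ]
  [ 0    -20    40    -1  1  -43 ]
  [ 0  -10/3  20/3  -1/3  0   -8 ]
ρ2 := 1/2·ρ2
  [ 1   -2/3  10/3   7/3  0    7 ]
  [ 0      1    -2     0  0    2 ]
  [ 0    -20    40    -1  1  -43 ]
  [ 0  -10/3  20/3  -1/3  0   -8 ]
ρ3 := ρ3 + 20·ρ2
  [ 1   -2/3  10/3   7/3  0   7 ]
  [ 0      1    -2     0  0   2 ]
  [ 0      0     0    -1  1  -3 ]
  [ 0  -10/3  20/3  -1/3  0  -8 ]
ρ4 := ρ4 + 10/3·ρ2
  [ 1  -2/3  10/3   7/3  0     7 ]
  [ 0     1    -2     0  0     2 ]
  [ 0     0     0    -1  1    -3 ]
  [ 0     0     0  -1/3  0  -4/3 ]
ρ3 := -1·ρ3
  [ 1  -2/3  10/3   7/3   0     7 ]
  [ 0     1    -2     0   0     2 ]
  [ 0     0     0     1  -1     3 ]
  [ 0     0     0  -1/3   0  -4/3 ]
ρ4 := ρ4 + 1/3·ρ3
  [ 1  -2/3  10/3  7/3     0     7 ]
  [ 0     1    -2    0     0     2 ]
  [ 0     0     0    1    -1     3 ]
  [ 0     0     0    0  -1/3  -1/3 ]
ρ4 := -3·ρ4
  [ 1  -2/3  10/3  7/3   0  7 ]
  [ 0     1    -2    0   0  2 ]
  [ 0     0     0    1  -1  3 ]
  [ 0     0     0    0   1  1 ]
ρ3 := ρ3 + ρ4
  [ 1  -2/3  10/3  7/3  0  7 ]
  [ 0     1    -2    0  0  2 ]
  [ 0     0     0    1  0  4 ]
  [ 0     0     0    0  1  1 ]
ρ1 := ρ1 − 7/3·ρ3
  [ 1  -2/3  10/3  0  0  -7/3 ]
  [ 0     1    -2  0  0     2 ]
  [ 0     0     0  1  0     4 ]
  [ 0     0     0  0  1     1 ]
ρ1 := ρ1 + 2/3·ρ2
  [ 1  0   2  0  0  -1 ]
  [ 0  1  -2  0  0   2 ]
  [ 0  0   0  1  0   4 ]
  [ 0  0   0  0  1   1 ]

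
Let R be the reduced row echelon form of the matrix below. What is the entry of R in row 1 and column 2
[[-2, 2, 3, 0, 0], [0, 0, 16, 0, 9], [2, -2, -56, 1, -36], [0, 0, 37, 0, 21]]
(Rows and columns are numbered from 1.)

Multiply R1 by -1/2.
  [ 1  -1  -3/2  0    0 ]
  [ 0   0    16  0    9 ]
  [ 2  -2   -56  1  -36 ]
  [ 0   0    37  0   21 ]
Subtract 2 times R1 from R3.
  [ 1  -1  -3/2  0    0 ]
  [ 0   0    16  0    9 ]
  [ 0   0   -53  1  -36 ]
  [ 0   0    37  0   21 ]
Multiply R2 by 1/16.
  [ 1  -1  -3/2  0     0 ]
  [ 0   0     1  0  9/16 ]
  [ 0   0   -53  1   -36 ]
  [ 0   0    37  0    21 ]
Add 53 times R2 to R3.
  [ 1  -1  -3/2  0       0 ]
  [ 0   0     1  0    9/16 ]
  [ 0   0     0  1  -99/16 ]
  [ 0   0    37  0      21 ]
Subtract 37 times R2 from R4.
  [ 1  -1  -3/2  0       0 ]
  [ 0   0     1  0    9/16 ]
  [ 0   0     0  1  -99/16 ]
  [ 0   0     0  0    3/16 ]
Multiply R4 by 16/3.
  [ 1  -1  -3/2  0       0 ]
  [ 0   0     1  0    9/16 ]
  [ 0   0     0  1  -99/16 ]
  [ 0   0     0  0       1 ]
Add 99/16 times R4 to R3.
  [ 1  -1  -3/2  0     0 ]
  [ 0   0     1  0  9/16 ]
  [ 0   0     0  1     0 ]
  [ 0   0     0  0     1 ]
Subtract 9/16 times R4 from R2.
  [ 1  -1  -3/2  0  0 ]
  [ 0   0     1  0  0 ]
  [ 0   0     0  1  0 ]
  [ 0   0     0  0  1 ]
Add 3/2 times R2 to R1.
  [ 1  -1  0  0  0 ]
  [ 0   0  1  0  0 ]
  [ 0   0  0  1  0 ]
  [ 0   0  0  0  1 ]

-1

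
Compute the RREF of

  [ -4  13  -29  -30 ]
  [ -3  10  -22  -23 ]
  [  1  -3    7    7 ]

Multiply R1 by -1/4.
  [  1  -13/4  29/4  15/2 ]
  [ -3     10   -22   -23 ]
  [  1     -3     7     7 ]
Add 3 times R1 to R2.
  [ 1  -13/4  29/4  15/2 ]
  [ 0    1/4  -1/4  -1/2 ]
  [ 1     -3     7     7 ]
Subtract R1 from R3.
  [ 1  -13/4  29/4  15/2 ]
  [ 0    1/4  -1/4  -1/2 ]
  [ 0    1/4  -1/4  -1/2 ]
Multiply R2 by 4.
  [ 1  -13/4  29/4  15/2 ]
  [ 0      1    -1    -2 ]
  [ 0    1/4  -1/4  -1/2 ]
Subtract 1/4 times R2 from R3.
  [ 1  -13/4  29/4  15/2 ]
  [ 0      1    -1    -2 ]
  [ 0      0     0     0 ]
Add 13/4 times R2 to R1.
  [ 1  0   4   1 ]
  [ 0  1  -1  -2 ]
  [ 0  0   0   0 ]

[[1, 0, 4, 1], [0, 1, -1, -2], [0, 0, 0, 0]]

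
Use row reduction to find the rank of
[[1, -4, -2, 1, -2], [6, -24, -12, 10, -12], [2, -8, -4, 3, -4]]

rank = 2

R2 ← R2 − 6·R1
  [ 1  -4  -2  1  -2 ]
  [ 0   0   0  4   0 ]
  [ 2  -8  -4  3  -4 ]
R3 ← R3 − 2·R1
  [ 1  -4  -2  1  -2 ]
  [ 0   0   0  4   0 ]
  [ 0   0   0  1   0 ]
R2 ← 1/4·R2
  [ 1  -4  -2  1  -2 ]
  [ 0   0   0  1   0 ]
  [ 0   0   0  1   0 ]
R3 ← R3 − R2
  [ 1  -4  -2  1  -2 ]
  [ 0   0   0  1   0 ]
  [ 0   0   0  0   0 ]
R1 ← R1 − R2
  [ 1  -4  -2  0  -2 ]
  [ 0   0   0  1   0 ]
  [ 0   0   0  0   0 ]
The reduced form has 2 nonzero rows.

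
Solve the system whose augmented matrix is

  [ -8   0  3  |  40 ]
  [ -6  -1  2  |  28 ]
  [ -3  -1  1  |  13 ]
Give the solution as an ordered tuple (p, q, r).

(-5, 2, 0)

R1 := -1/8·R1
R2 := R2 + 6·R1
R3 := R3 + 3·R1
R2 := -1·R2
R3 := R3 + R2
R3 := 8·R3
R2 := R2 − 1/4·R3
R1 := R1 + 3/8·R3
Reading off the last column: p = -5, q = 2, r = 0.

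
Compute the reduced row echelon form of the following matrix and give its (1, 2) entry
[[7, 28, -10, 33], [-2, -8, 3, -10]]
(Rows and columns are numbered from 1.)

Multiply r1 by 1/7.
  [  1   4  -10/7  33/7 ]
  [ -2  -8      3   -10 ]
Add 2 times r1 to r2.
  [ 1  4  -10/7  33/7 ]
  [ 0  0    1/7  -4/7 ]
Multiply r2 by 7.
  [ 1  4  -10/7  33/7 ]
  [ 0  0      1    -4 ]
Add 10/7 times r2 to r1.
  [ 1  4  0  -1 ]
  [ 0  0  1  -4 ]

4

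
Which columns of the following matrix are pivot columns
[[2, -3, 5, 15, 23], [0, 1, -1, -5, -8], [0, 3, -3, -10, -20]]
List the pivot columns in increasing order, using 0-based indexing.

R1 ← 1/2·R1
  [ 1  -3/2  5/2  15/2  23/2 ]
  [ 0     1   -1    -5    -8 ]
  [ 0     3   -3   -10   -20 ]
R3 ← R3 − 3·R2
  [ 1  -3/2  5/2  15/2  23/2 ]
  [ 0     1   -1    -5    -8 ]
  [ 0     0    0     5     4 ]
R3 ← 1/5·R3
  [ 1  -3/2  5/2  15/2  23/2 ]
  [ 0     1   -1    -5    -8 ]
  [ 0     0    0     1   4/5 ]
R2 ← R2 + 5·R3
  [ 1  -3/2  5/2  15/2  23/2 ]
  [ 0     1   -1     0    -4 ]
  [ 0     0    0     1   4/5 ]
R1 ← R1 − 15/2·R3
  [ 1  -3/2  5/2  0  11/2 ]
  [ 0     1   -1  0    -4 ]
  [ 0     0    0  1   4/5 ]
R1 ← R1 + 3/2·R2
  [ 1  0   1  0  -1/2 ]
  [ 0  1  -1  0    -4 ]
  [ 0  0   0  1   4/5 ]
Pivot columns are the columns containing a leading 1.

0, 1, 3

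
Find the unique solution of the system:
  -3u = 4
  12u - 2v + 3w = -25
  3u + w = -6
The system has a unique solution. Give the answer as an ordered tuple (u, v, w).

(-4/3, 3/2, -2)

Form the augmented matrix and row-reduce:
  [ -3   0  0  |    4 ]
  [ 12  -2  3  |  -25 ]
  [  3   0  1  |   -6 ]
R1 → -1/3·R1
  [  1   0  0  |  -4/3 ]
  [ 12  -2  3  |   -25 ]
  [  3   0  1  |    -6 ]
R2 → R2 − 12·R1
  [ 1   0  0  |  -4/3 ]
  [ 0  -2  3  |    -9 ]
  [ 3   0  1  |    -6 ]
R3 → R3 − 3·R1
  [ 1   0  0  |  -4/3 ]
  [ 0  -2  3  |    -9 ]
  [ 0   0  1  |    -2 ]
R2 → -1/2·R2
  [ 1  0     0  |  -4/3 ]
  [ 0  1  -3/2  |   9/2 ]
  [ 0  0     1  |    -2 ]
R2 → R2 + 3/2·R3
  [ 1  0  0  |  -4/3 ]
  [ 0  1  0  |   3/2 ]
  [ 0  0  1  |    -2 ]
Reading off the last column: u = -4/3, v = 3/2, w = -2.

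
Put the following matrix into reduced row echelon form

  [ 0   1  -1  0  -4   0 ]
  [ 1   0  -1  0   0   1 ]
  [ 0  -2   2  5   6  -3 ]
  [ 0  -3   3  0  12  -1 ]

[[1, 0, -1, 0, 0, 0], [0, 1, -1, 0, -4, 0], [0, 0, 0, 1, -2/5, 0], [0, 0, 0, 0, 0, 1]]

r1 <-> r2
  [ 1   0  -1  0   0   1 ]
  [ 0   1  -1  0  -4   0 ]
  [ 0  -2   2  5   6  -3 ]
  [ 0  -3   3  0  12  -1 ]
r3 -> r3 + 2·r2
  [ 1   0  -1  0   0   1 ]
  [ 0   1  -1  0  -4   0 ]
  [ 0   0   0  5  -2  -3 ]
  [ 0  -3   3  0  12  -1 ]
r4 -> r4 + 3·r2
  [ 1  0  -1  0   0   1 ]
  [ 0  1  -1  0  -4   0 ]
  [ 0  0   0  5  -2  -3 ]
  [ 0  0   0  0   0  -1 ]
r3 -> 1/5·r3
  [ 1  0  -1  0     0     1 ]
  [ 0  1  -1  0    -4     0 ]
  [ 0  0   0  1  -2/5  -3/5 ]
  [ 0  0   0  0     0    -1 ]
r4 -> -1·r4
  [ 1  0  -1  0     0     1 ]
  [ 0  1  -1  0    -4     0 ]
  [ 0  0   0  1  -2/5  -3/5 ]
  [ 0  0   0  0     0     1 ]
r3 -> r3 + 3/5·r4
  [ 1  0  -1  0     0  1 ]
  [ 0  1  -1  0    -4  0 ]
  [ 0  0   0  1  -2/5  0 ]
  [ 0  0   0  0     0  1 ]
r1 -> r1 − r4
  [ 1  0  -1  0     0  0 ]
  [ 0  1  -1  0    -4  0 ]
  [ 0  0   0  1  -2/5  0 ]
  [ 0  0   0  0     0  1 ]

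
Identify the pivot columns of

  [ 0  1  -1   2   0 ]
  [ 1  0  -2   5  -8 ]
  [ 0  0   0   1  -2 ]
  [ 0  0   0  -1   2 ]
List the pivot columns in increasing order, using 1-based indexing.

1, 2, 4

Swap R1 and R2.
  [ 1  0  -2   5  -8 ]
  [ 0  1  -1   2   0 ]
  [ 0  0   0   1  -2 ]
  [ 0  0   0  -1   2 ]
Add R3 to R4.
  [ 1  0  -2  5  -8 ]
  [ 0  1  -1  2   0 ]
  [ 0  0   0  1  -2 ]
  [ 0  0   0  0   0 ]
Subtract 2 times R3 from R2.
  [ 1  0  -2  5  -8 ]
  [ 0  1  -1  0   4 ]
  [ 0  0   0  1  -2 ]
  [ 0  0   0  0   0 ]
Subtract 5 times R3 from R1.
  [ 1  0  -2  0   2 ]
  [ 0  1  -1  0   4 ]
  [ 0  0   0  1  -2 ]
  [ 0  0   0  0   0 ]
Pivot columns are the columns containing a leading 1.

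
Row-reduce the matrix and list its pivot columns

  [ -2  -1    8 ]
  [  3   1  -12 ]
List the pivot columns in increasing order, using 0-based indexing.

0, 1

R1 -> -1/2·R1
  [ 1  1/2   -4 ]
  [ 3    1  -12 ]
R2 -> R2 − 3·R1
  [ 1   1/2  -4 ]
  [ 0  -1/2   0 ]
R2 -> -2·R2
  [ 1  1/2  -4 ]
  [ 0    1   0 ]
R1 -> R1 − 1/2·R2
  [ 1  0  -4 ]
  [ 0  1   0 ]
Pivot columns are the columns containing a leading 1.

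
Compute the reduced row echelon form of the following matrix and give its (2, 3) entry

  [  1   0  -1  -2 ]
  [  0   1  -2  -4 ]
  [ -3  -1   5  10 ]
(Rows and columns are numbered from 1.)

-2

R3 -> R3 + 3·R1
  [ 1   0  -1  -2 ]
  [ 0   1  -2  -4 ]
  [ 0  -1   2   4 ]
R3 -> R3 + R2
  [ 1  0  -1  -2 ]
  [ 0  1  -2  -4 ]
  [ 0  0   0   0 ]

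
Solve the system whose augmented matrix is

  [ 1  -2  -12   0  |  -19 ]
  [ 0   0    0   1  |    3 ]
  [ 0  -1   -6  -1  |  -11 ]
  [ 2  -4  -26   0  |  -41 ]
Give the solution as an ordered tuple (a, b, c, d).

(-3, -1, 3/2, 3)

R4 ← R4 − 2·R1
  [ 1  -2  -12   0  |  -19 ]
  [ 0   0    0   1  |    3 ]
  [ 0  -1   -6  -1  |  -11 ]
  [ 0   0   -2   0  |   -3 ]
R2 ↔ R3
  [ 1  -2  -12   0  |  -19 ]
  [ 0  -1   -6  -1  |  -11 ]
  [ 0   0    0   1  |    3 ]
  [ 0   0   -2   0  |   -3 ]
R2 ← -1·R2
  [ 1  -2  -12  0  |  -19 ]
  [ 0   1    6  1  |   11 ]
  [ 0   0    0  1  |    3 ]
  [ 0   0   -2  0  |   -3 ]
R3 ↔ R4
  [ 1  -2  -12  0  |  -19 ]
  [ 0   1    6  1  |   11 ]
  [ 0   0   -2  0  |   -3 ]
  [ 0   0    0  1  |    3 ]
R3 ← -1/2·R3
  [ 1  -2  -12  0  |  -19 ]
  [ 0   1    6  1  |   11 ]
  [ 0   0    1  0  |  3/2 ]
  [ 0   0    0  1  |    3 ]
R2 ← R2 − R4
  [ 1  -2  -12  0  |  -19 ]
  [ 0   1    6  0  |    8 ]
  [ 0   0    1  0  |  3/2 ]
  [ 0   0    0  1  |    3 ]
R2 ← R2 − 6·R3
  [ 1  -2  -12  0  |  -19 ]
  [ 0   1    0  0  |   -1 ]
  [ 0   0    1  0  |  3/2 ]
  [ 0   0    0  1  |    3 ]
R1 ← R1 + 12·R3
  [ 1  -2  0  0  |   -1 ]
  [ 0   1  0  0  |   -1 ]
  [ 0   0  1  0  |  3/2 ]
  [ 0   0  0  1  |    3 ]
R1 ← R1 + 2·R2
  [ 1  0  0  0  |   -3 ]
  [ 0  1  0  0  |   -1 ]
  [ 0  0  1  0  |  3/2 ]
  [ 0  0  0  1  |    3 ]
Reading off the last column: a = -3, b = -1, c = 3/2, d = 3.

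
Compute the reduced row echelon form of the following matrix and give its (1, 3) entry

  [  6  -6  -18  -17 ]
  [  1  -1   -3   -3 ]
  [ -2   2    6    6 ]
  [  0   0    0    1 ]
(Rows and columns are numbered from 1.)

-3

r1 -> 1/6·r1
  [  1  -1  -3  -17/6 ]
  [  1  -1  -3     -3 ]
  [ -2   2   6      6 ]
  [  0   0   0      1 ]
r2 -> r2 − r1
  [  1  -1  -3  -17/6 ]
  [  0   0   0   -1/6 ]
  [ -2   2   6      6 ]
  [  0   0   0      1 ]
r3 -> r3 + 2·r1
  [ 1  -1  -3  -17/6 ]
  [ 0   0   0   -1/6 ]
  [ 0   0   0    1/3 ]
  [ 0   0   0      1 ]
r2 -> -6·r2
  [ 1  -1  -3  -17/6 ]
  [ 0   0   0      1 ]
  [ 0   0   0    1/3 ]
  [ 0   0   0      1 ]
r3 -> r3 − 1/3·r2
  [ 1  -1  -3  -17/6 ]
  [ 0   0   0      1 ]
  [ 0   0   0      0 ]
  [ 0   0   0      1 ]
r4 -> r4 − r2
  [ 1  -1  -3  -17/6 ]
  [ 0   0   0      1 ]
  [ 0   0   0      0 ]
  [ 0   0   0      0 ]
r1 -> r1 + 17/6·r2
  [ 1  -1  -3  0 ]
  [ 0   0   0  1 ]
  [ 0   0   0  0 ]
  [ 0   0   0  0 ]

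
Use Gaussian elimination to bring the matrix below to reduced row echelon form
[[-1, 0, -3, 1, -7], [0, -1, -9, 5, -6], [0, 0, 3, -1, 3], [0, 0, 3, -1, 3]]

Multiply R1 by -1.
  [ 1   0   3  -1   7 ]
  [ 0  -1  -9   5  -6 ]
  [ 0   0   3  -1   3 ]
  [ 0   0   3  -1   3 ]
Multiply R2 by -1.
  [ 1  0  3  -1  7 ]
  [ 0  1  9  -5  6 ]
  [ 0  0  3  -1  3 ]
  [ 0  0  3  -1  3 ]
Multiply R3 by 1/3.
  [ 1  0  3    -1  7 ]
  [ 0  1  9    -5  6 ]
  [ 0  0  1  -1/3  1 ]
  [ 0  0  3    -1  3 ]
Subtract 3 times R3 from R4.
  [ 1  0  3    -1  7 ]
  [ 0  1  9    -5  6 ]
  [ 0  0  1  -1/3  1 ]
  [ 0  0  0     0  0 ]
Subtract 9 times R3 from R2.
  [ 1  0  3    -1   7 ]
  [ 0  1  0    -2  -3 ]
  [ 0  0  1  -1/3   1 ]
  [ 0  0  0     0   0 ]
Subtract 3 times R3 from R1.
  [ 1  0  0     0   4 ]
  [ 0  1  0    -2  -3 ]
  [ 0  0  1  -1/3   1 ]
  [ 0  0  0     0   0 ]

[[1, 0, 0, 0, 4], [0, 1, 0, -2, -3], [0, 0, 1, -1/3, 1], [0, 0, 0, 0, 0]]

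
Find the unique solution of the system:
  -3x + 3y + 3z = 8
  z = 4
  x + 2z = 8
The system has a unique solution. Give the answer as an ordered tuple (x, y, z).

Form the augmented matrix and row-reduce:
  [ -3  3  3  |  8 ]
  [  0  0  1  |  4 ]
  [  1  0  2  |  8 ]
Multiply ρ1 by -1/3.
  [ 1  -1  -1  |  -8/3 ]
  [ 0   0   1  |     4 ]
  [ 1   0   2  |     8 ]
Subtract ρ1 from ρ3.
  [ 1  -1  -1  |  -8/3 ]
  [ 0   0   1  |     4 ]
  [ 0   1   3  |  32/3 ]
Swap ρ2 and ρ3.
  [ 1  -1  -1  |  -8/3 ]
  [ 0   1   3  |  32/3 ]
  [ 0   0   1  |     4 ]
Subtract 3 times ρ3 from ρ2.
  [ 1  -1  -1  |  -8/3 ]
  [ 0   1   0  |  -4/3 ]
  [ 0   0   1  |     4 ]
Add ρ3 to ρ1.
  [ 1  -1  0  |   4/3 ]
  [ 0   1  0  |  -4/3 ]
  [ 0   0  1  |     4 ]
Add ρ2 to ρ1.
  [ 1  0  0  |     0 ]
  [ 0  1  0  |  -4/3 ]
  [ 0  0  1  |     4 ]
Reading off the last column: x = 0, y = -4/3, z = 4.

(0, -4/3, 4)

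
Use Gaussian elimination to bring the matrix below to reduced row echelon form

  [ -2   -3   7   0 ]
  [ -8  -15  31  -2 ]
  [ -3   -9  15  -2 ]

[[1, 0, -2, 0], [0, 1, -1, 0], [0, 0, 0, 1]]

R1 := -1/2·R1
  [  1  3/2  -7/2   0 ]
  [ -8  -15    31  -2 ]
  [ -3   -9    15  -2 ]
R2 := R2 + 8·R1
  [  1  3/2  -7/2   0 ]
  [  0   -3     3  -2 ]
  [ -3   -9    15  -2 ]
R3 := R3 + 3·R1
  [ 1   3/2  -7/2   0 ]
  [ 0    -3     3  -2 ]
  [ 0  -9/2   9/2  -2 ]
R2 := -1/3·R2
  [ 1   3/2  -7/2    0 ]
  [ 0     1    -1  2/3 ]
  [ 0  -9/2   9/2   -2 ]
R3 := R3 + 9/2·R2
  [ 1  3/2  -7/2    0 ]
  [ 0    1    -1  2/3 ]
  [ 0    0     0    1 ]
R2 := R2 − 2/3·R3
  [ 1  3/2  -7/2  0 ]
  [ 0    1    -1  0 ]
  [ 0    0     0  1 ]
R1 := R1 − 3/2·R2
  [ 1  0  -2  0 ]
  [ 0  1  -1  0 ]
  [ 0  0   0  1 ]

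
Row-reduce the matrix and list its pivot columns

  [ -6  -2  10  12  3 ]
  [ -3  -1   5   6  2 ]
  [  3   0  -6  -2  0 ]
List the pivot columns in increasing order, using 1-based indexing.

1, 2, 5

R1 ← -1/6·R1
  [  1  1/3  -5/3  -2  -1/2 ]
  [ -3   -1     5   6     2 ]
  [  3    0    -6  -2     0 ]
R2 ← R2 + 3·R1
  [ 1  1/3  -5/3  -2  -1/2 ]
  [ 0    0     0   0   1/2 ]
  [ 3    0    -6  -2     0 ]
R3 ← R3 − 3·R1
  [ 1  1/3  -5/3  -2  -1/2 ]
  [ 0    0     0   0   1/2 ]
  [ 0   -1    -1   4   3/2 ]
R2 ↔ R3
  [ 1  1/3  -5/3  -2  -1/2 ]
  [ 0   -1    -1   4   3/2 ]
  [ 0    0     0   0   1/2 ]
R2 ← -1·R2
  [ 1  1/3  -5/3  -2  -1/2 ]
  [ 0    1     1  -4  -3/2 ]
  [ 0    0     0   0   1/2 ]
R3 ← 2·R3
  [ 1  1/3  -5/3  -2  -1/2 ]
  [ 0    1     1  -4  -3/2 ]
  [ 0    0     0   0     1 ]
R2 ← R2 + 3/2·R3
  [ 1  1/3  -5/3  -2  -1/2 ]
  [ 0    1     1  -4     0 ]
  [ 0    0     0   0     1 ]
R1 ← R1 + 1/2·R3
  [ 1  1/3  -5/3  -2  0 ]
  [ 0    1     1  -4  0 ]
  [ 0    0     0   0  1 ]
R1 ← R1 − 1/3·R2
  [ 1  0  -2  -2/3  0 ]
  [ 0  1   1    -4  0 ]
  [ 0  0   0     0  1 ]
Pivot columns are the columns containing a leading 1.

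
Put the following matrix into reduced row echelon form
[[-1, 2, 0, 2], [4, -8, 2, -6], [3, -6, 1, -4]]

[[1, -2, 0, 0], [0, 0, 1, 0], [0, 0, 0, 1]]

R1 := -1·R1
  [ 1  -2  0  -2 ]
  [ 4  -8  2  -6 ]
  [ 3  -6  1  -4 ]
R2 := R2 − 4·R1
  [ 1  -2  0  -2 ]
  [ 0   0  2   2 ]
  [ 3  -6  1  -4 ]
R3 := R3 − 3·R1
  [ 1  -2  0  -2 ]
  [ 0   0  2   2 ]
  [ 0   0  1   2 ]
R2 := 1/2·R2
  [ 1  -2  0  -2 ]
  [ 0   0  1   1 ]
  [ 0   0  1   2 ]
R3 := R3 − R2
  [ 1  -2  0  -2 ]
  [ 0   0  1   1 ]
  [ 0   0  0   1 ]
R2 := R2 − R3
  [ 1  -2  0  -2 ]
  [ 0   0  1   0 ]
  [ 0   0  0   1 ]
R1 := R1 + 2·R3
  [ 1  -2  0  0 ]
  [ 0   0  1  0 ]
  [ 0   0  0  1 ]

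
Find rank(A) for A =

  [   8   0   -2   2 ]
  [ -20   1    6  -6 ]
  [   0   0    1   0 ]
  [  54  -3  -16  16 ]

rank = 4

r1 -> 1/8·r1
  [   1   0  -1/4  1/4 ]
  [ -20   1     6   -6 ]
  [   0   0     1    0 ]
  [  54  -3   -16   16 ]
r2 -> r2 + 20·r1
  [  1   0  -1/4  1/4 ]
  [  0   1     1   -1 ]
  [  0   0     1    0 ]
  [ 54  -3   -16   16 ]
r4 -> r4 − 54·r1
  [ 1   0  -1/4  1/4 ]
  [ 0   1     1   -1 ]
  [ 0   0     1    0 ]
  [ 0  -3  -5/2  5/2 ]
r4 -> r4 + 3·r2
  [ 1  0  -1/4   1/4 ]
  [ 0  1     1    -1 ]
  [ 0  0     1     0 ]
  [ 0  0   1/2  -1/2 ]
r4 -> r4 − 1/2·r3
  [ 1  0  -1/4   1/4 ]
  [ 0  1     1    -1 ]
  [ 0  0     1     0 ]
  [ 0  0     0  -1/2 ]
r4 -> -2·r4
  [ 1  0  -1/4  1/4 ]
  [ 0  1     1   -1 ]
  [ 0  0     1    0 ]
  [ 0  0     0    1 ]
r2 -> r2 + r4
  [ 1  0  -1/4  1/4 ]
  [ 0  1     1    0 ]
  [ 0  0     1    0 ]
  [ 0  0     0    1 ]
r1 -> r1 − 1/4·r4
  [ 1  0  -1/4  0 ]
  [ 0  1     1  0 ]
  [ 0  0     1  0 ]
  [ 0  0     0  1 ]
r2 -> r2 − r3
  [ 1  0  -1/4  0 ]
  [ 0  1     0  0 ]
  [ 0  0     1  0 ]
  [ 0  0     0  1 ]
r1 -> r1 + 1/4·r3
  [ 1  0  0  0 ]
  [ 0  1  0  0 ]
  [ 0  0  1  0 ]
  [ 0  0  0  1 ]
The reduced form has 4 nonzero rows.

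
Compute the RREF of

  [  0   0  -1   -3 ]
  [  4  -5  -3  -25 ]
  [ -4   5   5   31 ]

[[1, -5/4, 0, -4], [0, 0, 1, 3], [0, 0, 0, 0]]

ρ1 <=> ρ2
  [  4  -5  -3  -25 ]
  [  0   0  -1   -3 ]
  [ -4   5   5   31 ]
ρ1 ← 1/4·ρ1
  [  1  -5/4  -3/4  -25/4 ]
  [  0     0    -1     -3 ]
  [ -4     5     5     31 ]
ρ3 ← ρ3 + 4·ρ1
  [ 1  -5/4  -3/4  -25/4 ]
  [ 0     0    -1     -3 ]
  [ 0     0     2      6 ]
ρ2 ← -1·ρ2
  [ 1  -5/4  -3/4  -25/4 ]
  [ 0     0     1      3 ]
  [ 0     0     2      6 ]
ρ3 ← ρ3 − 2·ρ2
  [ 1  -5/4  -3/4  -25/4 ]
  [ 0     0     1      3 ]
  [ 0     0     0      0 ]
ρ1 ← ρ1 + 3/4·ρ2
  [ 1  -5/4  0  -4 ]
  [ 0     0  1   3 ]
  [ 0     0  0   0 ]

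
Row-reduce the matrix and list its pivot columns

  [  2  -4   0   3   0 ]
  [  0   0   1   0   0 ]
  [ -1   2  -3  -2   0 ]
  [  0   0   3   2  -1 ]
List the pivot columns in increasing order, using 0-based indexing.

0, 2, 3, 4

Multiply r1 by 1/2.
  [  1  -2   0  3/2   0 ]
  [  0   0   1    0   0 ]
  [ -1   2  -3   -2   0 ]
  [  0   0   3    2  -1 ]
Add r1 to r3.
  [ 1  -2   0   3/2   0 ]
  [ 0   0   1     0   0 ]
  [ 0   0  -3  -1/2   0 ]
  [ 0   0   3     2  -1 ]
Add 3 times r2 to r3.
  [ 1  -2  0   3/2   0 ]
  [ 0   0  1     0   0 ]
  [ 0   0  0  -1/2   0 ]
  [ 0   0  3     2  -1 ]
Subtract 3 times r2 from r4.
  [ 1  -2  0   3/2   0 ]
  [ 0   0  1     0   0 ]
  [ 0   0  0  -1/2   0 ]
  [ 0   0  0     2  -1 ]
Multiply r3 by -2.
  [ 1  -2  0  3/2   0 ]
  [ 0   0  1    0   0 ]
  [ 0   0  0    1   0 ]
  [ 0   0  0    2  -1 ]
Subtract 2 times r3 from r4.
  [ 1  -2  0  3/2   0 ]
  [ 0   0  1    0   0 ]
  [ 0   0  0    1   0 ]
  [ 0   0  0    0  -1 ]
Multiply r4 by -1.
  [ 1  -2  0  3/2  0 ]
  [ 0   0  1    0  0 ]
  [ 0   0  0    1  0 ]
  [ 0   0  0    0  1 ]
Subtract 3/2 times r3 from r1.
  [ 1  -2  0  0  0 ]
  [ 0   0  1  0  0 ]
  [ 0   0  0  1  0 ]
  [ 0   0  0  0  1 ]
Pivot columns are the columns containing a leading 1.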